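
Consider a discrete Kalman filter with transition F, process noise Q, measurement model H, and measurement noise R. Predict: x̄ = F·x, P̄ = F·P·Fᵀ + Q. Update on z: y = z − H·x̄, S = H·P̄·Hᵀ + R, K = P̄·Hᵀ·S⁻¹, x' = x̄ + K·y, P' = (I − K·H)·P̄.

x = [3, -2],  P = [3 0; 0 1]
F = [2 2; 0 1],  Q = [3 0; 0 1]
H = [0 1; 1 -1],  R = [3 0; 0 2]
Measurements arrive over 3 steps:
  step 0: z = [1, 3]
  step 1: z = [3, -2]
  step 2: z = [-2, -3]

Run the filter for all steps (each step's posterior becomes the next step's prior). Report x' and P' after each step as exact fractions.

step 0: x' = [219/95, -4/5], P' = [284/95 6/5; 6/5 6/5]
step 1: x' = [-11441/11193, 1109/3731], P' = [36469/11193 4859/3731; 4859/3731 4365/3731]
step 2: x' = [-5075908/1384351, -925175/1384351], P' = [4503026/1384351 1779456/1384351; 1779456/1384351 1593120/1384351]

step 0: x̄ = F·x = [2, -2]
step 0: P̄ = F·P·Fᵀ + Q = [19 2; 2 2]
step 0: y = z − H·x̄ = [3, -1]
step 0: S = H·P̄·Hᵀ + R = [5 0; 0 19]
step 0: K = P̄·Hᵀ·S⁻¹ = [2/5 17/19; 2/5 0]
step 0: x' = x̄ + K·y = [219/95, -4/5]
step 0: P' = (I − K·H)·P̄ = [284/95 6/5; 6/5 6/5]
step 1: x̄ = F·x = [286/95, -4/5]
step 1: P̄ = F·P·Fᵀ + Q = [2789/95 24/5; 24/5 11/5]
step 1: y = z − H·x̄ = [19/5, -552/95]
step 1: S = H·P̄·Hᵀ + R = [26/5 13/5; 13/5 2276/95]
step 1: K = P̄·Hᵀ·S⁻¹ = [4859/11193 842/861; 1455/3731 19/287]
step 1: x' = x̄ + K·y = [-11441/11193, 1109/3731]
step 1: P' = (I − K·H)·P̄ = [36469/11193 4859/3731; 4859/3731 4365/3731]
step 2: x̄ = F·x = [-16228/11193, 1109/3731]
step 2: P̄ = F·P·Fᵀ + Q = [348451/11193 18448/3731; 18448/3731 8096/3731]
step 2: y = z − H·x̄ = [-8571/3731, -14024/11193]
step 2: S = H·P̄·Hᵀ + R = [19289/3731 10352/3731; 10352/3731 284437/11193]
step 2: K = P̄·Hᵀ·S⁻¹ = [593152/1384351 1361785/1384351; 531040/1384351 93168/1384351]
step 2: x' = x̄ + K·y = [-5075908/1384351, -925175/1384351]
step 2: P' = (I − K·H)·P̄ = [4503026/1384351 1779456/1384351; 1779456/1384351 1593120/1384351]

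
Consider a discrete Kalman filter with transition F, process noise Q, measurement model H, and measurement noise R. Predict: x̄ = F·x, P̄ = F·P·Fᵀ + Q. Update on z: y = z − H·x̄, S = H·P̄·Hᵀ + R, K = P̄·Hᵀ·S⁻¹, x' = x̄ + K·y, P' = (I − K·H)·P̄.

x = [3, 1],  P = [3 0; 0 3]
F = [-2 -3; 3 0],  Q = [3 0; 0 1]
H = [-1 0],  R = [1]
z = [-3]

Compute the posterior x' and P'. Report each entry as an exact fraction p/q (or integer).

x' = [117/43, 171/43]
P' = [42/43 -18/43; -18/43 880/43]

x̄ = F·x = [-9, 9]
P̄ = F·P·Fᵀ + Q = [42 -18; -18 28]
y = z − H·x̄ = [-12]
S = H·P̄·Hᵀ + R = [43]
K = P̄·Hᵀ·S⁻¹ = [-42/43; 18/43]
x' = x̄ + K·y = [117/43, 171/43]
P' = (I − K·H)·P̄ = [42/43 -18/43; -18/43 880/43]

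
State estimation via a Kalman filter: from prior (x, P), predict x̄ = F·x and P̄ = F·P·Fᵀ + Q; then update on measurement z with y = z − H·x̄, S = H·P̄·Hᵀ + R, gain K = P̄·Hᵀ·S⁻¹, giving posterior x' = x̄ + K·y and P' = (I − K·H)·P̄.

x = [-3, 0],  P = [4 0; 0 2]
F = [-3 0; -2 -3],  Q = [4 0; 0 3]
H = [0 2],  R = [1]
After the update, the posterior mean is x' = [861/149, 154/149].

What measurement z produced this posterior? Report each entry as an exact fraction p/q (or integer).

x̄ = F·x = [9, 6]
P̄ = F·P·Fᵀ + Q = [40 24; 24 37]
S = H·P̄·Hᵀ + R = [149]
K = P̄·Hᵀ·S⁻¹ = [48/149; 74/149]
x' − x̄ = [-480/149, -740/149] = K·y
y = (KᵀK)⁻¹·Kᵀ·(x' − x̄) = [-10]
z = y + H·x̄ = [-10] + [12] = [2]

z = [2]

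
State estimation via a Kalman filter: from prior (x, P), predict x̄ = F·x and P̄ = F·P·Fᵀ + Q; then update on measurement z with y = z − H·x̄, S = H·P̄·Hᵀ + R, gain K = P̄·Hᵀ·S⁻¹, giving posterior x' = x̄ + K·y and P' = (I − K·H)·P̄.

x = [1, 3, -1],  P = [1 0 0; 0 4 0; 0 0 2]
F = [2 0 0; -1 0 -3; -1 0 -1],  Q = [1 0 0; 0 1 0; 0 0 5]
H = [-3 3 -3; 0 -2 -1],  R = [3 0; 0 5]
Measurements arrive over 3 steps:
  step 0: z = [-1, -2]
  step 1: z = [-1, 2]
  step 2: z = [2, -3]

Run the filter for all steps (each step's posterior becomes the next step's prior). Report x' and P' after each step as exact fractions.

step 0: x' = [1691/827, 1050/827, -361/827], P' = [15092/4135 5086/4135 -9587/4135; 5086/4135 4033/4135 -1411/4135; -9587/4135 -1411/4135 8737/4135]
step 1: x' = [6888215/2575847, 177410/2575847, -5644689/2575847], P' = [74366246/7727541 9052030/2575847 -45731665/7727541; 9052030/2575847 4671381/2575847 -4499307/2575847; -45731665/7727541 -4499307/2575847 32902067/7727541]
step 2: x' = [49579226113/21453824675, 44872260139/21453824675, -18377883213/21453824675], P' = [342192593192/21453824675 124451296226/21453824675 -211099652967/21453824675; 124451296226/21453824675 56608636353/21453824675 -67908781751/21453824675; -211099652967/21453824675 -67908781751/21453824675 143478062517/21453824675]

step 0: x̄ = F·x = [2, 2, 0]
step 0: P̄ = F·P·Fᵀ + Q = [5 -2 -2; -2 20 7; -2 7 8]
step 0: y = z − H·x̄ = [-1, 2]
step 0: S = H·P̄·Hᵀ + R = [174 -93; -93 121]
step 0: K = P̄·Hᵀ·S⁻¹ = [-419/4135 -117/4135; 358/4135 -1331/4135; -561/4135 -1183/4135]
step 0: x' = x̄ + K·y = [1691/827, 1050/827, -361/827]
step 0: P' = (I − K·H)·P̄ = [15092/4135 5086/4135 -9587/4135; 5086/4135 4033/4135 -1411/4135; -9587/4135 -1411/4135 8737/4135]
step 1: x̄ = F·x = [3382/827, -608/827, -1330/827]
step 1: P̄ = F·P·Fᵀ + Q = [64503/4135 27338/4135 -2202/827; 27338/4135 40338/4135 591/827; -2202/827 591/827 5066/827]
step 1: y = z − H·x̄ = [7153/827, -892/827]
step 1: S = H·P̄·Hᵀ + R = [88098/827 -5235/827; -5235/827 219177/4135]
step 1: K = P̄·Hᵀ·S⁻¹ = [-1478491/7727541 -1716103/7727541; 118658/2575847 -968691/2575847; -668323/7727541 -1181245/7727541]
step 1: x' = x̄ + K·y = [6888215/2575847, 177410/2575847, -5644689/2575847]
step 1: P' = (I − K·H)·P̄ = [74366246/7727541 9052030/2575847 -45731665/7727541; 9052030/2575847 4671381/2575847 -4499307/2575847; -45731665/7727541 -4499307/2575847 32902067/7727541]
step 2: x̄ = F·x = [13776430/2575847, 10045852/2575847, -1243526/2575847]
step 2: P̄ = F·P·Fᵀ + Q = [305192525/7727541 125657498/7727541 -57269162/7727541; 125657498/7727541 103822400/7727541 -9854213/7727541; -57269162/7727541 -9854213/7727541 54442688/7727541]
step 2: y = z − H·x̄ = [12612850/2575847, 11120637/2575847]
step 2: S = H·P̄·Hᵀ + R = [359665698/2575847 30989509/2575847; 30989509/2575847 468953141/7727541]
step 2: K = P̄·Hᵀ·S⁻¹ = [-6641643999/21453824675 -7560587897/21453824675; 66121878/21453824675 -9061698191/21453824675; -287191301/21453824675 -1532099803/21453824675]
step 2: x' = x̄ + K·y = [49579226113/21453824675, 44872260139/21453824675, -18377883213/21453824675]
step 2: P' = (I − K·H)·P̄ = [342192593192/21453824675 124451296226/21453824675 -211099652967/21453824675; 124451296226/21453824675 56608636353/21453824675 -67908781751/21453824675; -211099652967/21453824675 -67908781751/21453824675 143478062517/21453824675]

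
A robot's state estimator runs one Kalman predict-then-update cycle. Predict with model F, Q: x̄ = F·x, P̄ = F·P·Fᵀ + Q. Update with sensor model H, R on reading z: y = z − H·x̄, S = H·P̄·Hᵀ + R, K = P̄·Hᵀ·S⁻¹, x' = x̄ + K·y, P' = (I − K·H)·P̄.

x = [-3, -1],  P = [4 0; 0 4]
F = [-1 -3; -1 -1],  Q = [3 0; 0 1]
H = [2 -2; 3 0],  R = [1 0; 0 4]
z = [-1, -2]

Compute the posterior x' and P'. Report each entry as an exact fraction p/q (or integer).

x̄ = F·x = [6, 4]
P̄ = F·P·Fᵀ + Q = [43 16; 16 9]
y = z − H·x̄ = [-5, -20]
S = H·P̄·Hᵀ + R = [81 162; 162 391]
K = P̄·Hᵀ·S⁻¹ = [8/201 21/67; -2302/5427 20/67]
x' = x̄ + K·y = [-94/201, 818/5427]
P' = (I − K·H)·P̄ = [28/67 80/201; 80/201 3311/5427]

x' = [-94/201, 818/5427]
P' = [28/67 80/201; 80/201 3311/5427]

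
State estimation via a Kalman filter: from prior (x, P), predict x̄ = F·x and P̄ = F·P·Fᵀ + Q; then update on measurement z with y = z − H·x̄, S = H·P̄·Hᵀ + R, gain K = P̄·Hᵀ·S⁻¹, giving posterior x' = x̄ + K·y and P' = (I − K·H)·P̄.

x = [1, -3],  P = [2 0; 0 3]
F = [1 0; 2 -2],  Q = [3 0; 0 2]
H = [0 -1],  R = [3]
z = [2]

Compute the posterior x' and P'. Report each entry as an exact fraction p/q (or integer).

x̄ = F·x = [1, 8]
P̄ = F·P·Fᵀ + Q = [5 4; 4 22]
y = z − H·x̄ = [10]
S = H·P̄·Hᵀ + R = [25]
K = P̄·Hᵀ·S⁻¹ = [-4/25; -22/25]
x' = x̄ + K·y = [-3/5, -4/5]
P' = (I − K·H)·P̄ = [109/25 12/25; 12/25 66/25]

x' = [-3/5, -4/5]
P' = [109/25 12/25; 12/25 66/25]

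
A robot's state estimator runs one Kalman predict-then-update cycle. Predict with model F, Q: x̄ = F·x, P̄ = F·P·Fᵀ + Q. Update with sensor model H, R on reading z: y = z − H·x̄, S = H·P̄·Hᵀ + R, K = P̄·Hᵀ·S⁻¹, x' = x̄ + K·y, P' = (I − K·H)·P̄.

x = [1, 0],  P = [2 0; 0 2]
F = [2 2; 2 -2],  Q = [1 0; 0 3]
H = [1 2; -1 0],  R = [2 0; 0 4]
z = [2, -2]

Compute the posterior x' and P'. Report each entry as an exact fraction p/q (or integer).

x' = [1570/853, 110/853]
P' = [2652/853 -1292/853; -1292/853 1045/853]

x̄ = F·x = [2, 2]
P̄ = F·P·Fᵀ + Q = [17 0; 0 19]
y = z − H·x̄ = [-4, 0]
S = H·P̄·Hᵀ + R = [95 -17; -17 21]
K = P̄·Hᵀ·S⁻¹ = [34/853 -663/853; 399/853 323/853]
x' = x̄ + K·y = [1570/853, 110/853]
P' = (I − K·H)·P̄ = [2652/853 -1292/853; -1292/853 1045/853]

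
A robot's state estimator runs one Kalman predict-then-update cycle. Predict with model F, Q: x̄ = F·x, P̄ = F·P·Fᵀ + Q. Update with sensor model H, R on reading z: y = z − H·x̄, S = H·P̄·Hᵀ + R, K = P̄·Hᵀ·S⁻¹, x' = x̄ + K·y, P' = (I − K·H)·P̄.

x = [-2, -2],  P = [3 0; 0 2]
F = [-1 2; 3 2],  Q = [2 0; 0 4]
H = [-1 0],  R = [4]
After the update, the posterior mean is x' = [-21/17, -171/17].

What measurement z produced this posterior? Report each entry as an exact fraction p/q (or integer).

z = [1]

x̄ = F·x = [-2, -10]
P̄ = F·P·Fᵀ + Q = [13 -1; -1 39]
S = H·P̄·Hᵀ + R = [17]
K = P̄·Hᵀ·S⁻¹ = [-13/17; 1/17]
x' − x̄ = [13/17, -1/17] = K·y
y = (KᵀK)⁻¹·Kᵀ·(x' − x̄) = [-1]
z = y + H·x̄ = [-1] + [2] = [1]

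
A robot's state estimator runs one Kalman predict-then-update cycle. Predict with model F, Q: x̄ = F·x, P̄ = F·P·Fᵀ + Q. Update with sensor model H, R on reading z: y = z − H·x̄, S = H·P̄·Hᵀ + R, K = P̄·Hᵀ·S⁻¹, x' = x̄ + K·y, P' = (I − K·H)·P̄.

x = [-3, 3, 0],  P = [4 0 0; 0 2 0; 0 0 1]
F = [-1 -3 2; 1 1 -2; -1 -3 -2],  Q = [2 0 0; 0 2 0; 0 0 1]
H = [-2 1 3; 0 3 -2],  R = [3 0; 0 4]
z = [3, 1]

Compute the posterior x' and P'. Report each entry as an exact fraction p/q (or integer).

x̄ = F·x = [-6, 0, -6]
P̄ = F·P·Fᵀ + Q = [28 -14 18; -14 12 -6; 18 -6 27]
y = z − H·x̄ = [9, -11]
S = H·P̄·Hᵀ + R = [174 -12; -12 292]
K = P̄·Hᵀ·S⁻¹ = [-701/6333 -1147/4222; 875/6333 359/2111; 877/4222 -1005/4222]
x' = x̄ + K·y = [-16921/4222, -1324/2111, -3192/2111]
P' = (I − K·H)·P̄ = [31909/6333 9344/6333 5819/2111; 9344/6333 5050/6333 1807/2111; 5819/2111 1807/2111 7431/4222]

x' = [-16921/4222, -1324/2111, -3192/2111]
P' = [31909/6333 9344/6333 5819/2111; 9344/6333 5050/6333 1807/2111; 5819/2111 1807/2111 7431/4222]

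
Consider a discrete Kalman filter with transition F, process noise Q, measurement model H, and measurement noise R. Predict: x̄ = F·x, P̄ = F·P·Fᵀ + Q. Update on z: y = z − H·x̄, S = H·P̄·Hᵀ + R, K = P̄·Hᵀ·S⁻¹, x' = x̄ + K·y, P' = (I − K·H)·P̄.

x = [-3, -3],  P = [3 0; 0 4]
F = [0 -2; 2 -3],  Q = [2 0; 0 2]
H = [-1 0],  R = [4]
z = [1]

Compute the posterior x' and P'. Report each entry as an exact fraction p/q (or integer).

x̄ = F·x = [6, 3]
P̄ = F·P·Fᵀ + Q = [18 24; 24 50]
y = z − H·x̄ = [7]
S = H·P̄·Hᵀ + R = [22]
K = P̄·Hᵀ·S⁻¹ = [-9/11; -12/11]
x' = x̄ + K·y = [3/11, -51/11]
P' = (I − K·H)·P̄ = [36/11 48/11; 48/11 262/11]

x' = [3/11, -51/11]
P' = [36/11 48/11; 48/11 262/11]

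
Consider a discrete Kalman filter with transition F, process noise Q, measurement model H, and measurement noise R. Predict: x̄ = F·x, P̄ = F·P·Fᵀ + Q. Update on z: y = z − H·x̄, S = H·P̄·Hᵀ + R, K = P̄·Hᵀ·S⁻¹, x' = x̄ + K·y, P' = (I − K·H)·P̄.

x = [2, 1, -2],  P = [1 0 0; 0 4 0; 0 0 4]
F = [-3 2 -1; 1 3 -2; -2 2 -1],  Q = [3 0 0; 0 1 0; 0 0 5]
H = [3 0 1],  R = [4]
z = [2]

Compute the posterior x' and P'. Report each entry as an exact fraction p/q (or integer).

x' = [22/477, 581/53, 856/477]
P' = [380/477 -49/53 -652/477; -49/53 1341/53 199/53; -652/477 199/53 2384/477]

x̄ = F·x = [-2, 9, 0]
P̄ = F·P·Fᵀ + Q = [32 29 26; 29 54 30; 26 30 29]
y = z − H·x̄ = [8]
S = H·P̄·Hᵀ + R = [477]
K = P̄·Hᵀ·S⁻¹ = [122/477; 13/53; 107/477]
x' = x̄ + K·y = [22/477, 581/53, 856/477]
P' = (I − K·H)·P̄ = [380/477 -49/53 -652/477; -49/53 1341/53 199/53; -652/477 199/53 2384/477]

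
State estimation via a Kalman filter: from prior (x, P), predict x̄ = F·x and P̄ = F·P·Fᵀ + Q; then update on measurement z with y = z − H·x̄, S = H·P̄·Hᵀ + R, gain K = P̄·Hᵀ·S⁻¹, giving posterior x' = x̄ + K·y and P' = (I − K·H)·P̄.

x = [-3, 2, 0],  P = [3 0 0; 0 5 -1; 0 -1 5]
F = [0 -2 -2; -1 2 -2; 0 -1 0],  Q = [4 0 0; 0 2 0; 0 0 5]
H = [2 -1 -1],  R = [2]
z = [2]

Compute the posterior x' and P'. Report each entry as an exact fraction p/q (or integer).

x̄ = F·x = [-4, 7, -2]
P̄ = F·P·Fᵀ + Q = [36 0 8; 0 53 -12; 8 -12 10]
y = z − H·x̄ = [15]
S = H·P̄·Hᵀ + R = [153]
K = P̄·Hᵀ·S⁻¹ = [64/153; -41/153; 2/17]
x' = x̄ + K·y = [116/51, 152/51, -4/17]
P' = (I − K·H)·P̄ = [1412/153 2624/153 8/17; 2624/153 6428/153 -122/17; 8/17 -122/17 134/17]

x' = [116/51, 152/51, -4/17]
P' = [1412/153 2624/153 8/17; 2624/153 6428/153 -122/17; 8/17 -122/17 134/17]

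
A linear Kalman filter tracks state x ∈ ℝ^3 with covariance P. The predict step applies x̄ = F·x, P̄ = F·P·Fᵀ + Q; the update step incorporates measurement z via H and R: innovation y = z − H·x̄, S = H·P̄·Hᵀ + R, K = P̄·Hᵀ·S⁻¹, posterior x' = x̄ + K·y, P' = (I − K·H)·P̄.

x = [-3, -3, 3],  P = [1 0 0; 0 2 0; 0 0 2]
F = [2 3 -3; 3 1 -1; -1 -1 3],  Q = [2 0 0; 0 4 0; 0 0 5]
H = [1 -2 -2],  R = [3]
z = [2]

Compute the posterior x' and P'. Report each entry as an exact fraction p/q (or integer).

x' = [-2356/161, -2259/161, 137/23]
P' = [3398/161 2550/161 -134/23; 2550/161 2701/161 -205/23; -134/23 -205/23 150/23]

x̄ = F·x = [-24, -15, 15]
P̄ = F·P·Fᵀ + Q = [42 18 -26; 18 17 -11; -26 -11 26]
y = z − H·x̄ = [26]
S = H·P̄·Hᵀ + R = [161]
K = P̄·Hᵀ·S⁻¹ = [58/161; 6/161; -8/23]
x' = x̄ + K·y = [-2356/161, -2259/161, 137/23]
P' = (I − K·H)·P̄ = [3398/161 2550/161 -134/23; 2550/161 2701/161 -205/23; -134/23 -205/23 150/23]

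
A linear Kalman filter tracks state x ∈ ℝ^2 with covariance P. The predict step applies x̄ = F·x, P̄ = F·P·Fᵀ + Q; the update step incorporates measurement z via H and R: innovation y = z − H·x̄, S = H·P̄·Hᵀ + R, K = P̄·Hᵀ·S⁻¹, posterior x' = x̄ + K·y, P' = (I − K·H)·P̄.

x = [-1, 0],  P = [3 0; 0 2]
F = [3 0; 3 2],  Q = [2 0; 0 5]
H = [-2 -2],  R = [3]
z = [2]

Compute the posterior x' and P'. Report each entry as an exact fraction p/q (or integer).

x̄ = F·x = [-3, -3]
P̄ = F·P·Fᵀ + Q = [29 27; 27 40]
y = z − H·x̄ = [-10]
S = H·P̄·Hᵀ + R = [495]
K = P̄·Hᵀ·S⁻¹ = [-112/495; -134/495]
x' = x̄ + K·y = [-73/99, -29/99]
P' = (I − K·H)·P̄ = [1811/495 -1643/495; -1643/495 1844/495]

x' = [-73/99, -29/99]
P' = [1811/495 -1643/495; -1643/495 1844/495]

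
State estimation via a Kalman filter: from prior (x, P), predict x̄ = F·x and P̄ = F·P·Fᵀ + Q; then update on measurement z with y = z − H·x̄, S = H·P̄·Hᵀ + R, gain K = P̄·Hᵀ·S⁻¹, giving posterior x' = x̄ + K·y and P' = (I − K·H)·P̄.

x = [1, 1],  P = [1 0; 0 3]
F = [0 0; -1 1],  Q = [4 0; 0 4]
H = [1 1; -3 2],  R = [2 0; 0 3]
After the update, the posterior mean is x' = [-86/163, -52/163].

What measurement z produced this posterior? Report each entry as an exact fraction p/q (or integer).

x̄ = F·x = [0, 0]
P̄ = F·P·Fᵀ + Q = [4 0; 0 8]
S = H·P̄·Hᵀ + R = [14 4; 4 71]
K = P̄·Hᵀ·S⁻¹ = [166/489 -92/489; 84/163 32/163]
x' − x̄ = [-86/163, -52/163] = K·y
y = (KᵀK)⁻¹·Kᵀ·(x' − x̄) = [-1, 1]
z = y + H·x̄ = [-1, 1] + [0, 0] = [-1, 1]

z = [-1, 1]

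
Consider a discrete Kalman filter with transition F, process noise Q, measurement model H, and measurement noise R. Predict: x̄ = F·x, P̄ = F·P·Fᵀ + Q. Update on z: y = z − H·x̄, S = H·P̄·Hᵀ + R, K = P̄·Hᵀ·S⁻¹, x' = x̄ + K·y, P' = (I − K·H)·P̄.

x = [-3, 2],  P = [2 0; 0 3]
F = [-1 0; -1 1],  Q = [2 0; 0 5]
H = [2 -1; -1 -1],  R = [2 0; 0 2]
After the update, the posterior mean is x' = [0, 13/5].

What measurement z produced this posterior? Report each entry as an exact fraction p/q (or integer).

z = [-3, -2]

x̄ = F·x = [3, 5]
P̄ = F·P·Fᵀ + Q = [4 2; 2 10]
S = H·P̄·Hᵀ + R = [20 0; 0 20]
K = P̄·Hᵀ·S⁻¹ = [3/10 -3/10; -3/10 -3/5]
x' − x̄ = [-3, -12/5] = K·y
y = (KᵀK)⁻¹·Kᵀ·(x' − x̄) = [-4, 6]
z = y + H·x̄ = [-4, 6] + [1, -8] = [-3, -2]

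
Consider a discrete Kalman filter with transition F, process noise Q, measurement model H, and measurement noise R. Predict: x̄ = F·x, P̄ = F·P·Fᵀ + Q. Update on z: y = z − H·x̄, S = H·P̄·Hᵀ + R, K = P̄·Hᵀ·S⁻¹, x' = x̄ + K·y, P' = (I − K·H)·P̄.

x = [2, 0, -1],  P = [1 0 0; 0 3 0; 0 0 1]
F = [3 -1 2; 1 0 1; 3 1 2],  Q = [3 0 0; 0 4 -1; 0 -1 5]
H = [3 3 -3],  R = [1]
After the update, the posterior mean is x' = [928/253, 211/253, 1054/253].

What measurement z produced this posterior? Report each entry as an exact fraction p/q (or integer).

x̄ = F·x = [4, 1, 4]
P̄ = F·P·Fᵀ + Q = [19 5 10; 5 6 4; 10 4 21]
S = H·P̄·Hᵀ + R = [253]
K = P̄·Hᵀ·S⁻¹ = [42/253; 21/253; -21/253]
x' − x̄ = [-84/253, -42/253, 42/253] = K·y
y = (KᵀK)⁻¹·Kᵀ·(x' − x̄) = [-2]
z = y + H·x̄ = [-2] + [3] = [1]

z = [1]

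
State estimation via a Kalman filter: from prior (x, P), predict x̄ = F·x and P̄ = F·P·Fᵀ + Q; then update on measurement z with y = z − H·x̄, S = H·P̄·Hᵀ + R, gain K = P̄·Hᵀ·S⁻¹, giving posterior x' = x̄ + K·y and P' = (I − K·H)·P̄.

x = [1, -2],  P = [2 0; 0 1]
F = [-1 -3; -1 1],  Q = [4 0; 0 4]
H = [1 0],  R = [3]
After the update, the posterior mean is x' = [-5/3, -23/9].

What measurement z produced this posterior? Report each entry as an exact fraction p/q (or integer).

z = [-3]

x̄ = F·x = [5, -3]
P̄ = F·P·Fᵀ + Q = [15 -1; -1 7]
S = H·P̄·Hᵀ + R = [18]
K = P̄·Hᵀ·S⁻¹ = [5/6; -1/18]
x' − x̄ = [-20/3, 4/9] = K·y
y = (KᵀK)⁻¹·Kᵀ·(x' − x̄) = [-8]
z = y + H·x̄ = [-8] + [5] = [-3]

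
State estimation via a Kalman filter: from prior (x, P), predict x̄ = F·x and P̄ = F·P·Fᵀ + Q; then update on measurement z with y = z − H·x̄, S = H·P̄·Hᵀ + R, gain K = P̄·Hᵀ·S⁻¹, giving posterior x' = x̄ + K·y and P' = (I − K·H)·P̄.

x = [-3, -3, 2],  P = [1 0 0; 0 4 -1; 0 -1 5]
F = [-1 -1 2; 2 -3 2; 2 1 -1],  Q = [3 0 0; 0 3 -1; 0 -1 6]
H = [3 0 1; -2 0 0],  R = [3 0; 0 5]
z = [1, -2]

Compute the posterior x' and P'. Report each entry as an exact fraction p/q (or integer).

x' = [209/119, -3923/1309, -6155/1309]
P' = [185/238 135/119 -225/119; 135/119 41061/1309 -4056/1309; -225/119 -4056/1309 9021/1309]

x̄ = F·x = [10, 7, -11]
P̄ = F·P·Fᵀ + Q = [32 38 -19; 38 75 -24; -19 -24 21]
y = z − H·x̄ = [-18, 18]
S = H·P̄·Hᵀ + R = [198 -154; -154 133]
K = P̄·Hᵀ·S⁻¹ = [5/34 -37/119; 19/187 -54/119; 76/187 90/119]
x' = x̄ + K·y = [209/119, -3923/1309, -6155/1309]
P' = (I − K·H)·P̄ = [185/238 135/119 -225/119; 135/119 41061/1309 -4056/1309; -225/119 -4056/1309 9021/1309]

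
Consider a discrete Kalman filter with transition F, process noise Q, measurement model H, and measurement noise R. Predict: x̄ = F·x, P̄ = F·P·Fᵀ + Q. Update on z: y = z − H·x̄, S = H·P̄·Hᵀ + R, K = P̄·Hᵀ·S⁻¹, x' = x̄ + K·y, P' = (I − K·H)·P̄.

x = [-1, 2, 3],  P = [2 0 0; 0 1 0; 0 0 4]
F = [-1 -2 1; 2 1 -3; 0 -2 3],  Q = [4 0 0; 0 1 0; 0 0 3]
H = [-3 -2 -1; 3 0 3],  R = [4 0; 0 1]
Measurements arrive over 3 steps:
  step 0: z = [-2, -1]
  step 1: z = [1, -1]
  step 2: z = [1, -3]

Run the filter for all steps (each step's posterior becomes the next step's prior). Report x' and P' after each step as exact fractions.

step 0: x' = [31482/55849, 5559/55849, -49090/55849], P' = [144778/55849 -130338/55849 -143042/55849; -130338/55849 170014/55849 125578/55849; -143042/55849 125578/55849 147502/55849]
step 1: x' = [-66231994/911525635, -591929449/2734576905, -252350643/911525635], P' = [1266249928/911525635 -1150150084/911525635 -1226140864/911525635; -1150150084/911525635 5849153081/2734576905 1060212022/911525635; -1226140864/911525635 1060212022/911525635 1286925232/911525635]
step 2: x' = [-2392964358947/8732552088479, 2602824833838/8732552088479, -18971398955362/26197656265437], P' = [11878264168120/8732552088479 -10584624676712/8732552088479 -34533387350872/26197656265437; -10584624676712/8732552088479 17932634459578/8732552088479 29257259986796/26197656265437; -34533387350872/26197656265437 29257259986796/26197656265437 12109533201820/8732552088479]

step 0: x̄ = F·x = [0, -9, 5]
step 0: P̄ = F·P·Fᵀ + Q = [14 -18 16; -18 46 -38; 16 -38 43]
step 0: y = z − H·x̄ = [-15, -16]
step 0: S = H·P̄·Hᵀ + R = [85 -111; -111 802]
step 0: K = P̄·Hᵀ·S⁻¹ = [-7654/55849 5208/55849; -18648/55849 -14280/55849; 7617/55849 13380/55849]
step 0: x' = x̄ + K·y = [31482/55849, 5559/55849, -49090/55849]
step 0: P' = (I − K·H)·P̄ = [144778/55849 -130338/55849 -143042/55849; -130338/55849 170014/55849 125578/55849; -143042/55849 125578/55849 147502/55849]
step 1: x̄ = F·x = [-91690/55849, 215793/55849, -158388/55849]
step 1: P̄ = F·P·Fᵀ + Q = [458152/55849 -256564/55849 286388/55849; -256564/55849 2574177/55849 -874244/55849; 286388/55849 -874244/55849 668185/55849]
step 1: y = z − H·x̄ = [53977/55849, 694385/55849]
step 1: S = H·P̄·Hᵀ + R = [10454241/55849 -2779731/55849; -2779731/55849 15347866/55849]
step 1: K = P̄·Hᵀ·S⁻¹ = [-68077188/911525635 120327192/911525635; -1131897868/2734576905 -269814186/911525635; 67768329/911525635 182353104/911525635]
step 1: x' = x̄ + K·y = [-66231994/911525635, -591929449/2734576905, -252350643/911525635]
step 1: P' = (I − K·H)·P̄ = [1266249928/911525635 -1150150084/911525635 -1226140864/911525635; -1150150084/911525635 5849153081/2734576905 1060212022/911525635; -1226140864/911525635 1060212022/911525635 1286925232/911525635]
step 2: x̄ = F·x = [625502951/2734576905, 75402022/160857465, -1087296889/2734576905]
step 2: P̄ = F·P·Fᵀ + Q = [22826945336/2734576905 -573737768/160857465 13668218156/2734576905; -573737768/160857465 4104774358/160857465 -1534605728/160857465; 13668218156/2734576905 -1534605728/160857465 28179691511/2734576905]
step 2: y = z − H·x̄ = [2029152539/911525635, -2272782967/911525635]
step 2: S = H·P̄·Hᵀ + R = [128099592753/911525635 -79649721279/911525635; -79649721279/911525635 235940745112/911525635]
step 2: K = P̄·Hᵀ·S⁻¹ = [-2215810525484/26197656265437 1101405153488/8732552088479; -10397861163464/26197656265437 -2496614043340/8732552088479; 2189260618391/26197656265437 1795212254588/8732552088479]
step 2: x' = x̄ + K·y = [-2392964358947/8732552088479, 2602824833838/8732552088479, -18971398955362/26197656265437]
step 2: P' = (I − K·H)·P̄ = [11878264168120/8732552088479 -10584624676712/8732552088479 -34533387350872/26197656265437; -10584624676712/8732552088479 17932634459578/8732552088479 29257259986796/26197656265437; -34533387350872/26197656265437 29257259986796/26197656265437 12109533201820/8732552088479]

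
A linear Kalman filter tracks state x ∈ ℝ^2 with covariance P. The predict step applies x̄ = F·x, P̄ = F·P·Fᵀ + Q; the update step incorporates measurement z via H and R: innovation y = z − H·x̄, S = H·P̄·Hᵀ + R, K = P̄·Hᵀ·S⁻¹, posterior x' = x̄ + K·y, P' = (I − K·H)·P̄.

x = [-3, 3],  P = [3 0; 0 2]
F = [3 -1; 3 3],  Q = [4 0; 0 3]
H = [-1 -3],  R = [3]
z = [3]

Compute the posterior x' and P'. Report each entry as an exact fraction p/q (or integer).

x' = [-116/11, 5/2]
P' = [577/33 -17/3; -17/3 13/6]

x̄ = F·x = [-12, 0]
P̄ = F·P·Fᵀ + Q = [33 21; 21 48]
y = z − H·x̄ = [-9]
S = H·P̄·Hᵀ + R = [594]
K = P̄·Hᵀ·S⁻¹ = [-16/99; -5/18]
x' = x̄ + K·y = [-116/11, 5/2]
P' = (I − K·H)·P̄ = [577/33 -17/3; -17/3 13/6]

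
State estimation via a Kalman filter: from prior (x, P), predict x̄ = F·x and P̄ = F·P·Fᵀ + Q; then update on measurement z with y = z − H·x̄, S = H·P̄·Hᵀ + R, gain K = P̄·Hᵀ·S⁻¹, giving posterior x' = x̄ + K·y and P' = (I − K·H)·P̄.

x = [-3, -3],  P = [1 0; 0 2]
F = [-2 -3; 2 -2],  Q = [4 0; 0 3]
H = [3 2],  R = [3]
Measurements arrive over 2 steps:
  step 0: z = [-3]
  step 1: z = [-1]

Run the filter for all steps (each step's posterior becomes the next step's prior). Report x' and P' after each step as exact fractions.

step 0: x̄ = F·x = [15, 0]
step 0: P̄ = F·P·Fᵀ + Q = [26 8; 8 15]
step 0: y = z − H·x̄ = [-48]
step 0: S = H·P̄·Hᵀ + R = [393]
step 0: K = P̄·Hᵀ·S⁻¹ = [94/393; 18/131]
step 0: x' = x̄ + K·y = [461/131, -864/131]
step 0: P' = (I − K·H)·P̄ = [1382/393 -644/131; -644/131 993/131]
step 1: x̄ = F·x = [1670/131, 2650/131]
step 1: P̄ = F·P·Fᵀ + Q = [10727/393 16210/393; 16210/393 34079/393]
step 1: y = z − H·x̄ = [-10441/131]
step 1: S = H·P̄·Hᵀ + R = [428558/393]
step 1: K = P̄·Hᵀ·S⁻¹ = [64601/428558; 58394/214279]
step 1: x' = x̄ + K·y = [5933/8086, -6028/4043]
step 1: P' = (I − K·H)·P̄ = [1078505/428558 -760428/214279; -760428/214279 1228233/214279]

step 0: x' = [461/131, -864/131], P' = [1382/393 -644/131; -644/131 993/131]
step 1: x' = [5933/8086, -6028/4043], P' = [1078505/428558 -760428/214279; -760428/214279 1228233/214279]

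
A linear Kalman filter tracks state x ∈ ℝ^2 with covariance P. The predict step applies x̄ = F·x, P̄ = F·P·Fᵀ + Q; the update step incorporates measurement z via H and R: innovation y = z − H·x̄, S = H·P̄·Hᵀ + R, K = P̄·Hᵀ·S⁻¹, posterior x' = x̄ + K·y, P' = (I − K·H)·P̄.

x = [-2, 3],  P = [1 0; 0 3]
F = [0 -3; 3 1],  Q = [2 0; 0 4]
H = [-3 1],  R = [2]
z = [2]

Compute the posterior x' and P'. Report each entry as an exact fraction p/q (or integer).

x̄ = F·x = [-9, -3]
P̄ = F·P·Fᵀ + Q = [29 -9; -9 16]
y = z − H·x̄ = [-22]
S = H·P̄·Hᵀ + R = [333]
K = P̄·Hᵀ·S⁻¹ = [-32/111; 43/333]
x' = x̄ + K·y = [-295/111, -1945/333]
P' = (I − K·H)·P̄ = [49/37 377/111; 377/111 3479/333]

x' = [-295/111, -1945/333]
P' = [49/37 377/111; 377/111 3479/333]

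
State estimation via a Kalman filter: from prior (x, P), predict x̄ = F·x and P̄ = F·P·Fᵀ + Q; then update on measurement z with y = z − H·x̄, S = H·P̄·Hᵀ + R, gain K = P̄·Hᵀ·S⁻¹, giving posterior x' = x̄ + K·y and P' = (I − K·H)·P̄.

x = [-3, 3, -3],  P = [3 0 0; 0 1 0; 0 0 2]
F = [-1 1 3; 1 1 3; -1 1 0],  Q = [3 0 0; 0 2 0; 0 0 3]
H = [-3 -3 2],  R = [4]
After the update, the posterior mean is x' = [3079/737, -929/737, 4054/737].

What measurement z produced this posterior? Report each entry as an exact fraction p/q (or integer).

z = [2]

x̄ = F·x = [-3, -9, 6]
P̄ = F·P·Fᵀ + Q = [25 16 4; 16 24 -2; 4 -2 7]
S = H·P̄·Hᵀ + R = [737]
K = P̄·Hᵀ·S⁻¹ = [-115/737; -124/737; 8/737]
x' − x̄ = [5290/737, 5704/737, -368/737] = K·y
y = (KᵀK)⁻¹·Kᵀ·(x' − x̄) = [-46]
z = y + H·x̄ = [-46] + [48] = [2]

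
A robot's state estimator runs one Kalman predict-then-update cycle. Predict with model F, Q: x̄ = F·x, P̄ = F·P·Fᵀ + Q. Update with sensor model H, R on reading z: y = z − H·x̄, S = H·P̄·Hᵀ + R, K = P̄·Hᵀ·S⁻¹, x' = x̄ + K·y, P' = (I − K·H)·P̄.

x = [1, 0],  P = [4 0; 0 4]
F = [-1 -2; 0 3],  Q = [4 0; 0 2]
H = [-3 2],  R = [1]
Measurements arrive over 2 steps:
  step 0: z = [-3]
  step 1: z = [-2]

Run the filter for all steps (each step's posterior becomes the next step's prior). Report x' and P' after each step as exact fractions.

step 0: x̄ = F·x = [-1, 0]
step 0: P̄ = F·P·Fᵀ + Q = [24 -24; -24 38]
step 0: y = z − H·x̄ = [-6]
step 0: S = H·P̄·Hᵀ + R = [657]
step 0: K = P̄·Hᵀ·S⁻¹ = [-40/219; 148/657]
step 0: x' = x̄ + K·y = [7/73, -296/219]
step 0: P' = (I − K·H)·P̄ = [152/73 664/219; 664/219 3062/657]
step 1: x̄ = F·x = [571/219, -296/73]
step 1: P̄ = F·P·Fᵀ + Q = [24212/657 -8116/219; -8116/219 3208/73]
step 1: y = z − H·x̄ = [1017/73]
step 1: S = H·P̄·Hᵀ + R = [69581/73]
step 1: K = P̄·Hᵀ·S⁻¹ = [-40444/208743; 14532/69581]
step 1: x' = x̄ + K·y = [-19189/208743, -79684/69581]
step 1: P' = (I − K·H)·P̄ = [74548/69581 315244/208743; 315244/208743 164888/69581]

step 0: x' = [7/73, -296/219], P' = [152/73 664/219; 664/219 3062/657]
step 1: x' = [-19189/208743, -79684/69581], P' = [74548/69581 315244/208743; 315244/208743 164888/69581]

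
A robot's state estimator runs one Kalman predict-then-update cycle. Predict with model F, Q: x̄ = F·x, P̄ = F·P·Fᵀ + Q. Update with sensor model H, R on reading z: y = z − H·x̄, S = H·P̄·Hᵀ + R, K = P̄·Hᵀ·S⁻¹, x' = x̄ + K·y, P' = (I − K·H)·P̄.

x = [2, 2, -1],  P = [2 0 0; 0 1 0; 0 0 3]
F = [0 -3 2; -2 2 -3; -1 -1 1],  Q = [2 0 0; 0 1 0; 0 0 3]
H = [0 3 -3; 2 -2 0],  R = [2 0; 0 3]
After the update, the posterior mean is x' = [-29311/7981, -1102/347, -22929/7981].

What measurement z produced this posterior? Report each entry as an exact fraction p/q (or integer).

z = [-1, -1]

x̄ = F·x = [-8, 3, -5]
P̄ = F·P·Fᵀ + Q = [23 -24 9; -24 40 -7; 9 -7 9]
S = H·P̄·Hᵀ + R = [569 -480; -480 447]
K = P̄·Hᵀ·S⁻¹ = [289/7981 5966/23943; 23/347 -224/1041; -2032/7981 -4832/23943]
x' − x̄ = [34537/7981, -2143/347, 16976/7981] = K·y
y = (KᵀK)⁻¹·Kᵀ·(x' − x̄) = [-25, 21]
z = y + H·x̄ = [-25, 21] + [24, -22] = [-1, -1]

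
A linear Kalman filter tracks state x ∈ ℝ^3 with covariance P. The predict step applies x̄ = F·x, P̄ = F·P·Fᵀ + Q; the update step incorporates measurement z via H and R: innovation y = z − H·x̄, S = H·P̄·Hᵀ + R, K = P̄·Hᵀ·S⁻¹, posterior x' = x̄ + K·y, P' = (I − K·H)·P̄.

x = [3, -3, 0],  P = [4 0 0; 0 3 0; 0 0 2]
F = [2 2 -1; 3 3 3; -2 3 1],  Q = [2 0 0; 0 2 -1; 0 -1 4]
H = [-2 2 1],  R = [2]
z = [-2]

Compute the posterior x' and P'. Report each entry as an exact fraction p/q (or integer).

x̄ = F·x = [0, 0, -15]
P̄ = F·P·Fᵀ + Q = [32 36 0; 36 83 8; 0 8 49]
y = z − H·x̄ = [13]
S = H·P̄·Hᵀ + R = [255]
K = P̄·Hᵀ·S⁻¹ = [8/255; 2/5; 13/51]
x' = x̄ + K·y = [104/255, 26/5, -596/51]
P' = (I − K·H)·P̄ = [8096/255 164/5 -104/51; 164/5 211/5 -18; -104/51 -18 1654/51]

x' = [104/255, 26/5, -596/51]
P' = [8096/255 164/5 -104/51; 164/5 211/5 -18; -104/51 -18 1654/51]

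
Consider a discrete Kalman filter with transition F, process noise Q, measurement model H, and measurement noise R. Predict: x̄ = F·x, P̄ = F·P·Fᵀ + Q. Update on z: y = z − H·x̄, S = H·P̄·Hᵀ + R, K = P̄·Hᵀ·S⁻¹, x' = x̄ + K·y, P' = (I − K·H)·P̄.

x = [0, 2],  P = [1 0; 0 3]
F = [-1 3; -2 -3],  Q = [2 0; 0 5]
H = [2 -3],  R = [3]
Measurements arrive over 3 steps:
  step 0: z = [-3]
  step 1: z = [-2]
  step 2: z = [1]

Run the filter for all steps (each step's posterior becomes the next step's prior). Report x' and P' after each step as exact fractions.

step 0: x̄ = F·x = [6, -6]
step 0: P̄ = F·P·Fᵀ + Q = [30 -25; -25 36]
step 0: y = z − H·x̄ = [-33]
step 0: S = H·P̄·Hᵀ + R = [747]
step 0: K = P̄·Hᵀ·S⁻¹ = [15/83; -158/747]
step 0: x' = x̄ + K·y = [3/83, 244/249]
step 0: P' = (I − K·H)·P̄ = [465/83 295/83; 295/83 1928/747]
step 1: x̄ = F·x = [241/83, -250/83]
step 1: P̄ = F·P·Fᵀ + Q = [789/83 -1883/83; -1883/83 7743/83]
step 1: y = z − H·x̄ = [-1398/83]
step 1: S = H·P̄·Hᵀ + R = [95688/83]
step 1: K = P̄·Hᵀ·S⁻¹ = [803/10632; -26995/95688]
step 1: x' = x̄ + K·y = [2891/1772, 27745/15948]
step 1: P' = (I − K·H)·P̄ = [10383/3544 19963/10632; 19963/10632 146773/95688]
step 2: x̄ = F·x = [4768/1329, -45091/5316]
step 2: P̄ = F·P·Fᵀ + Q = [9926/1329 -36091/2658; -36091/2658 564085/10632]
step 2: y = z − H·x̄ = [-168101/5316]
step 2: S = H·P̄·Hᵀ + R = [7158661/10632]
step 2: K = P̄·Hᵀ·S⁻¹ = [591908/7158661; -1980983/7158661]
step 2: x' = x̄ + K·y = [6965699/7158661, 1921377/7158661]
step 2: P' = (I − K·H)·P̄ = [20513532/7158661 13083780/7158661; 13083780/7158661 10703503/7158661]

step 0: x' = [3/83, 244/249], P' = [465/83 295/83; 295/83 1928/747]
step 1: x' = [2891/1772, 27745/15948], P' = [10383/3544 19963/10632; 19963/10632 146773/95688]
step 2: x' = [6965699/7158661, 1921377/7158661], P' = [20513532/7158661 13083780/7158661; 13083780/7158661 10703503/7158661]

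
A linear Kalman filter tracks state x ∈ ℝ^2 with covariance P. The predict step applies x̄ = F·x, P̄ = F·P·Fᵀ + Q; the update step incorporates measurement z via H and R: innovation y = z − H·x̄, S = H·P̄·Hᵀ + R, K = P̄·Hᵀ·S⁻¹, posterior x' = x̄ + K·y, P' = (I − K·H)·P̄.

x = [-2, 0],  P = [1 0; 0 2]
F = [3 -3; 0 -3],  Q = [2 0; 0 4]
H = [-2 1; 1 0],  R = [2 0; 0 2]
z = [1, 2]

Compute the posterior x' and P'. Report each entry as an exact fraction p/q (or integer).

x̄ = F·x = [-6, 0]
P̄ = F·P·Fᵀ + Q = [29 18; 18 22]
y = z − H·x̄ = [-11, 8]
S = H·P̄·Hᵀ + R = [68 -40; -40 31]
K = P̄·Hᵀ·S⁻¹ = [-20/127 93/127; 143/254 166/127]
x' = x̄ + K·y = [202/127, 1083/254]
P' = (I − K·H)·P̄ = [186/127 332/127; 332/127 807/127]

x' = [202/127, 1083/254]
P' = [186/127 332/127; 332/127 807/127]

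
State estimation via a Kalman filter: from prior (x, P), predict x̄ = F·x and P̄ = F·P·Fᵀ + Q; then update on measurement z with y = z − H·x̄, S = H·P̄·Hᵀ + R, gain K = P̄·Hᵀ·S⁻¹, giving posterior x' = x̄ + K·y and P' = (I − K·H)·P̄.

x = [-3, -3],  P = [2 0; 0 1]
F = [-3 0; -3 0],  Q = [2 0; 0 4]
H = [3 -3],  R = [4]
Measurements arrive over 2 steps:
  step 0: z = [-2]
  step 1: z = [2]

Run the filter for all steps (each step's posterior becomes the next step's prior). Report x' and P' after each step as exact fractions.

step 0: x' = [255/29, 273/29], P' = [562/29 558/29; 558/29 566/29]
step 1: x' = [-759/29, -777/29], P' = [5098/29 5094/29; 5094/29 5102/29]

step 0: x̄ = F·x = [9, 9]
step 0: P̄ = F·P·Fᵀ + Q = [20 18; 18 22]
step 0: y = z − H·x̄ = [-2]
step 0: S = H·P̄·Hᵀ + R = [58]
step 0: K = P̄·Hᵀ·S⁻¹ = [3/29; -6/29]
step 0: x' = x̄ + K·y = [255/29, 273/29]
step 0: P' = (I − K·H)·P̄ = [562/29 558/29; 558/29 566/29]
step 1: x̄ = F·x = [-765/29, -765/29]
step 1: P̄ = F·P·Fᵀ + Q = [5116/29 5058/29; 5058/29 5174/29]
step 1: y = z − H·x̄ = [2]
step 1: S = H·P̄·Hᵀ + R = [58]
step 1: K = P̄·Hᵀ·S⁻¹ = [3/29; -6/29]
step 1: x' = x̄ + K·y = [-759/29, -777/29]
step 1: P' = (I − K·H)·P̄ = [5098/29 5094/29; 5094/29 5102/29]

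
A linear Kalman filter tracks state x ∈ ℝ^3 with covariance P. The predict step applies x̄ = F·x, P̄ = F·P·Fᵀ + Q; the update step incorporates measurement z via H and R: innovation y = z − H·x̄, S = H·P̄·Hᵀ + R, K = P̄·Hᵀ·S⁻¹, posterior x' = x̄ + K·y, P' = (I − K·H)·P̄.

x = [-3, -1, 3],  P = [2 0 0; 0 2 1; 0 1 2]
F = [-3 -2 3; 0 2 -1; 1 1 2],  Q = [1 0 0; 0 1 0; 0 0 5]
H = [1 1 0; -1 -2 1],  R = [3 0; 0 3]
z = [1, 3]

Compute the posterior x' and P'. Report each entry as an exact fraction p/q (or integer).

x̄ = F·x = [20, -5, 2]
P̄ = F·P·Fᵀ + Q = [33 -6 1; -6 7 3; 1 3 21]
y = z − H·x̄ = [-14, 11]
S = H·P̄·Hᵀ + R = [31 -25; -25 47]
K = P̄·Hᵀ·S⁻¹ = [769/832 55/832; -3/32 -5/32; 269/416 267/416]
x' = x̄ + K·y = [6479/832, -173/32, 3/416]
P' = (I − K·H)·P̄ = [7793/832 -211/32 -1507/416; -211/32 101/16 89/16; -1507/416 89/16 1961/208]

x' = [6479/832, -173/32, 3/416]
P' = [7793/832 -211/32 -1507/416; -211/32 101/16 89/16; -1507/416 89/16 1961/208]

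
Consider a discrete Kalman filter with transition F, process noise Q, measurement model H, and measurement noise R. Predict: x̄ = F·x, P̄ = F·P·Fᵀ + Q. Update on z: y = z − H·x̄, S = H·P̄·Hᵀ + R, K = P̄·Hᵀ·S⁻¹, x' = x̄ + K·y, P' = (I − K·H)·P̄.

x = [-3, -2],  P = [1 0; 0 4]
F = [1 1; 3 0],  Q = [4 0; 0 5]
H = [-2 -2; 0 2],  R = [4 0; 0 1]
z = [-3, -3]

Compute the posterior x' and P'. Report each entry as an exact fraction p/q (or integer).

x̄ = F·x = [-5, -9]
P̄ = F·P·Fᵀ + Q = [9 3; 3 14]
y = z − H·x̄ = [-31, 15]
S = H·P̄·Hᵀ + R = [120 -68; -68 57]
K = P̄·Hᵀ·S⁻¹ = [-120/277 -114/277; -17/1108 131/277]
x' = x̄ + K·y = [625/277, -1585/1108]
P' = (I − K·H)·P̄ = [297/277 -57/277; -57/277 131/554]

x' = [625/277, -1585/1108]
P' = [297/277 -57/277; -57/277 131/554]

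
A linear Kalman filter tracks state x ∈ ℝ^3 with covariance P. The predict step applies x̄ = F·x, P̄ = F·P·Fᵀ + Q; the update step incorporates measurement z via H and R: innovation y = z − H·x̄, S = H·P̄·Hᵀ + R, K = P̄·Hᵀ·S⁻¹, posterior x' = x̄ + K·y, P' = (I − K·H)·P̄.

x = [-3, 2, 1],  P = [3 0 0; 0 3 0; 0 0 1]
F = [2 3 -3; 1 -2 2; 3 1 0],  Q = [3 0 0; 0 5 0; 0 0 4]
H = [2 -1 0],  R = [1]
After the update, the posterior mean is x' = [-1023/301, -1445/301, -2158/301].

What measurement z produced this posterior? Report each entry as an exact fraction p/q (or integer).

z = [-2]

x̄ = F·x = [-3, -5, -7]
P̄ = F·P·Fᵀ + Q = [51 -18 27; -18 24 3; 27 3 34]
S = H·P̄·Hᵀ + R = [301]
K = P̄·Hᵀ·S⁻¹ = [120/301; -60/301; 51/301]
x' − x̄ = [-120/301, 60/301, -51/301] = K·y
y = (KᵀK)⁻¹·Kᵀ·(x' − x̄) = [-1]
z = y + H·x̄ = [-1] + [-1] = [-2]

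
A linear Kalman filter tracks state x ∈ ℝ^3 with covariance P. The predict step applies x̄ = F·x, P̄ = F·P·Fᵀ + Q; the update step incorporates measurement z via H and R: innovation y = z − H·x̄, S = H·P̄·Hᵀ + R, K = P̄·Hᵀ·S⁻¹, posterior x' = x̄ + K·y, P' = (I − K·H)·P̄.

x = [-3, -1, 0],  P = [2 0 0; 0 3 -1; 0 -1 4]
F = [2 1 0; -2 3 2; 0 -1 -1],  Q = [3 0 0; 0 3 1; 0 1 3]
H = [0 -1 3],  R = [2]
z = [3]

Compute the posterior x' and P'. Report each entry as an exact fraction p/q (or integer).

x̄ = F·x = [-7, 3, 1]
P̄ = F·P·Fᵀ + Q = [14 -1 -2; -1 42 -11; -2 -11 8]
y = z − H·x̄ = [3]
S = H·P̄·Hᵀ + R = [182]
K = P̄·Hᵀ·S⁻¹ = [-5/182; -75/182; 5/26]
x' = x̄ + K·y = [-1289/182, 321/182, 41/26]
P' = (I − K·H)·P̄ = [2523/182 -557/182 -27/26; -557/182 2019/182 89/26; -27/26 89/26 33/26]

x' = [-1289/182, 321/182, 41/26]
P' = [2523/182 -557/182 -27/26; -557/182 2019/182 89/26; -27/26 89/26 33/26]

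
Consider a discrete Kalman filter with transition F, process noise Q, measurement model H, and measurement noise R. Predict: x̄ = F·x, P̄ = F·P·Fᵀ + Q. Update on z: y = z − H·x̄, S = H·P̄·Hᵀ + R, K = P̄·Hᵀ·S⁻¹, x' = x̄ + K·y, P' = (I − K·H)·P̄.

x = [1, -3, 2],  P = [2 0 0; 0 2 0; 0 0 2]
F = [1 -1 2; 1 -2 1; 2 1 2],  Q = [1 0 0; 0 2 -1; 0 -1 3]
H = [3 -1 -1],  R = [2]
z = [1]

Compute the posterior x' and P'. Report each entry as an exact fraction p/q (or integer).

x̄ = F·x = [8, 9, 3]
P̄ = F·P·Fᵀ + Q = [13 10 10; 10 14 3; 10 3 21]
y = z − H·x̄ = [-11]
S = H·P̄·Hᵀ + R = [40]
K = P̄·Hᵀ·S⁻¹ = [19/40; 13/40; 3/20]
x' = x̄ + K·y = [111/40, 217/40, 27/20]
P' = (I − K·H)·P̄ = [159/40 153/40 143/20; 153/40 391/40 21/20; 143/20 21/20 201/10]

x' = [111/40, 217/40, 27/20]
P' = [159/40 153/40 143/20; 153/40 391/40 21/20; 143/20 21/20 201/10]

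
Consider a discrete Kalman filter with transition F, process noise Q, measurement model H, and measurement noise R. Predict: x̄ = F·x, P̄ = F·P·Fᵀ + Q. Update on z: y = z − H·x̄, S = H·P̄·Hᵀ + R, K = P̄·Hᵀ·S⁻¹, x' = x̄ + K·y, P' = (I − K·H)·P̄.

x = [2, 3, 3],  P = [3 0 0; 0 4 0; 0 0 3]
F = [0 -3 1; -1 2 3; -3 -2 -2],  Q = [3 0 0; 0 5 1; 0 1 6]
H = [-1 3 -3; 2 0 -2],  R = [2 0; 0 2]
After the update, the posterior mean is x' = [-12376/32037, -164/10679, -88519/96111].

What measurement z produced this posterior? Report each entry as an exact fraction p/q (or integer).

z = [3, 1]

x̄ = F·x = [-6, 13, -18]
P̄ = F·P·Fᵀ + Q = [42 -15 18; -15 51 -24; 18 -24 61]
S = H·P̄·Hᵀ + R = [1682 264; 264 270]
K = P̄·Hᵀ·S⁻¹ = [-2819/21358 9830/32037; 1668/10679 -919/10679; -8501/64074 -18145/96111]
x' − x̄ = [179846/32037, -138991/10679, 1641479/96111] = K·y
y = (KᵀK)⁻¹·Kᵀ·(x' − x̄) = [-96, -23]
z = y + H·x̄ = [-96, -23] + [99, 24] = [3, 1]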